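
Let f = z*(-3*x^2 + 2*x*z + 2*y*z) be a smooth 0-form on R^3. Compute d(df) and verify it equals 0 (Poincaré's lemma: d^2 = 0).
d(df) = 0

Step 1: df = sum_i (∂f/∂x_i) dx_i = (2*z*(-3*x + z)) dx + (2*z^2) dy + (-3*x^2 + 4*x*z + 4*y*z) dz.
Step 2: Apply d again. Using the 1-form formula, the coefficient of dx ∧ dy in d(df) is ∂^2 f/∂x ∂y - ∂^2 f/∂y ∂x = (0) - (0) = 0 (equality of mixed partials for smooth f).
Similarly for dx ∧ dz and dy ∧ dz — all coefficients vanish. So d(df) = 0.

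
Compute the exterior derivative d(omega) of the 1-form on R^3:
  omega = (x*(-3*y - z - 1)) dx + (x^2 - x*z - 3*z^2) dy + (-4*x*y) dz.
d(omega) = (5*x - z) dx ∧ dy + (x - 4*y) dx ∧ dz + (-3*x + 6*z) dy ∧ dz

For a 1-form omega = sum_i f_i dx_i, the exterior derivative is
  d(omega) = sum_{i < j} (∂f_j/∂x_i - ∂f_i/∂x_j) dx_i ∧ dx_j.
  coefficient of dx ∧ dy: ∂f_2/∂x - ∂f_1/∂y = ∂(x^2 - x*z - 3*z^2)/∂x - ∂(x*(-3*y - z - 1))/∂y = 5*x - z
  coefficient of dx ∧ dz: ∂f_3/∂x - ∂f_1/∂z = ∂(-4*x*y)/∂x - ∂(x*(-3*y - z - 1))/∂z = x - 4*y
  coefficient of dy ∧ dz: ∂f_3/∂y - ∂f_2/∂z = ∂(-4*x*y)/∂y - ∂(x^2 - x*z - 3*z^2)/∂z = -3*x + 6*z
Assembling: d(omega) = (5*x - z) dx ∧ dy + (x - 4*y) dx ∧ dz + (-3*x + 6*z) dy ∧ dz.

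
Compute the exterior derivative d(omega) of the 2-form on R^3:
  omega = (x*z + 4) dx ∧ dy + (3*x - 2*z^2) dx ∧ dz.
d(omega) = (x) dx ∧ dy ∧ dz

For a 2-form omega = sum_{i<j} g_{ij} dx_i ∧ dx_j, the exterior derivative is
  d(omega) = sum_{i<j} d(g_{ij}) ∧ dx_i ∧ dx_j = sum_{i<j, k} (∂g_{ij}/∂x_k) dx_k ∧ dx_i ∧ dx_j.
Expand each term, using dx_k ∧ dx_i ∧ dx_j = sgn(permutation) dx_{(a)} ∧ dx_{(b)} ∧ dx_{(c)} with (a < b < c) sorted:
  d(x*z + 4) includes (∂/∂z)(x*z + 4) dz = (x) dz, which multiplied by dx ∧ dy gives (x) dx ∧ dy ∧ dz
Collecting like 3-forms: d(omega) = (x) dx ∧ dy ∧ dz.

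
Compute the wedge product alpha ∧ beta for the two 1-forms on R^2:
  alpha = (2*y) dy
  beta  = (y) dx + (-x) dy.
alpha ∧ beta = (-2*y^2) dx ∧ dy

Distribute the wedge, using dx_i ∧ dx_j = -dx_j ∧ dx_i and dx_i ∧ dx_i = 0. For each pair (i, j) with i < j, the coefficient of dx_i ∧ dx_j in alpha ∧ beta is (alpha_i * beta_j - alpha_j * beta_i). Collecting: alpha ∧ beta = (-2*y^2) dx ∧ dy.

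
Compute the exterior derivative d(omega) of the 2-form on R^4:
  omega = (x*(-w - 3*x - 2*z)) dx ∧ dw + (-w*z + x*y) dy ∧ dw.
d(omega) = (2*x) dx ∧ dz ∧ dw + (y) dx ∧ dy ∧ dw + (w) dy ∧ dz ∧ dw

For a 2-form omega = sum_{i<j} g_{ij} dx_i ∧ dx_j, the exterior derivative is
  d(omega) = sum_{i<j} d(g_{ij}) ∧ dx_i ∧ dx_j = sum_{i<j, k} (∂g_{ij}/∂x_k) dx_k ∧ dx_i ∧ dx_j.
Expand each term, using dx_k ∧ dx_i ∧ dx_j = sgn(permutation) dx_{(a)} ∧ dx_{(b)} ∧ dx_{(c)} with (a < b < c) sorted:
  d(x*(-w - 3*x - 2*z)) includes (∂/∂z)(x*(-w - 3*x - 2*z)) dz = (-2*x) dz, which multiplied by dx ∧ dw gives (2*x) dx ∧ dz ∧ dw
  d(-w*z + x*y) includes (∂/∂x)(-w*z + x*y) dx = (y) dx, which multiplied by dy ∧ dw gives (y) dx ∧ dy ∧ dw
  d(-w*z + x*y) includes (∂/∂z)(-w*z + x*y) dz = (-w) dz, which multiplied by dy ∧ dw gives (w) dy ∧ dz ∧ dw
Collecting like 3-forms: d(omega) = (2*x) dx ∧ dz ∧ dw + (y) dx ∧ dy ∧ dw + (w) dy ∧ dz ∧ dw.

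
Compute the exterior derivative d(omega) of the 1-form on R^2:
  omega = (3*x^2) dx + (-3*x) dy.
d(omega) = (-3) dx ∧ dy

For a 1-form omega = sum_i f_i dx_i, the exterior derivative is
  d(omega) = sum_{i < j} (∂f_j/∂x_i - ∂f_i/∂x_j) dx_i ∧ dx_j.
  coefficient of dx ∧ dy: ∂f_2/∂x - ∂f_1/∂y = ∂(-3*x)/∂x - ∂(3*x^2)/∂y = -3
Assembling: d(omega) = (-3) dx ∧ dy.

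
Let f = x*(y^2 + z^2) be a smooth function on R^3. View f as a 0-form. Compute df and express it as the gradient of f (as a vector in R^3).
df = (y^2 + z^2) dx + (2*x*y) dy + (2*x*z) dz; grad f = (y^2 + z^2, 2*x*y, 2*x*z)

For a 0-form f, d f = (∂f/∂x) dx + (∂f/∂y) dy + (∂f/∂z) dz. The components of the vector representation are exactly the entries of grad f in Cartesian coordinates:
  ∂f/∂x = y^2 + z^2
  ∂f/∂y = 2*x*y
  ∂f/∂z = 2*x*z.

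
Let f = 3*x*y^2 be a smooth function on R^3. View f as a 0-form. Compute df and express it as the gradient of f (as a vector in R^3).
df = (3*y^2) dx + (6*x*y) dy + (0) dz; grad f = (3*y^2, 6*x*y, 0)

For a 0-form f, d f = (∂f/∂x) dx + (∂f/∂y) dy + (∂f/∂z) dz. The components of the vector representation are exactly the entries of grad f in Cartesian coordinates:
  ∂f/∂x = 3*y^2
  ∂f/∂y = 6*x*y
  ∂f/∂z = 0.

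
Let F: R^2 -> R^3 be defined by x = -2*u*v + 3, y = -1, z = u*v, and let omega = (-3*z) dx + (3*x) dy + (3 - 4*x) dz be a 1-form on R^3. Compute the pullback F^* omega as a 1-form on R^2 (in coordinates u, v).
F^* omega = (v*(14*u*v - 9)) du + (u*(14*u*v - 9)) dv

Using F^*(f dg) = (f ∘ F) d(g ∘ F), substitute each coordinate x_i by F_i(u, v) in f_i, and replace dx_i by d F_i = (∂F_i/∂u) du + (∂F_i/∂v) dv.
  For the x component: f_1(F) = -3*u*v; d F_1 = (-2*v) du + (-2*u) dv
  For the y component: f_2(F) = -6*u*v + 9; d F_2 = (0) du + (0) dv
  For the z component: f_3(F) = 8*u*v - 9; d F_3 = (v) du + (u) dv
Combining and collecting du, dv coefficients:
  coeff of du: v*(14*u*v - 9)
  coeff of dv: u*(14*u*v - 9)
F^* omega = (v*(14*u*v - 9)) du + (u*(14*u*v - 9)) dv.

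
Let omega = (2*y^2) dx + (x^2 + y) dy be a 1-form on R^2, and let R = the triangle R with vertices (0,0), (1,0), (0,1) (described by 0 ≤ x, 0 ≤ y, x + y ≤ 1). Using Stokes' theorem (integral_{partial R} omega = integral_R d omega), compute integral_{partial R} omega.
integral_(partial R) omega = -1/3

Stokes: integral_partial_R omega = integral_R d omega with d omega = (∂Q/∂x - ∂P/∂y) dx ∧ dy.
  ∂Q/∂x = 2*x
  ∂P/∂y = 4*y
  integrand = ∂Q/∂x - ∂P/∂y = 2*x - 4*y.
Integrating over R: integral_0^1 integral_0^{1-x} (2*x - 4*y) dy dx = -1/3.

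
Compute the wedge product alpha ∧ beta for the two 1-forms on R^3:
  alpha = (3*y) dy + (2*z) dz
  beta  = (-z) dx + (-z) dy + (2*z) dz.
alpha ∧ beta = (3*y*z) dx ∧ dy + (2*z*(3*y + z)) dy ∧ dz + (2*z^2) dx ∧ dz

Distribute the wedge, using dx_i ∧ dx_j = -dx_j ∧ dx_i and dx_i ∧ dx_i = 0. For each pair (i, j) with i < j, the coefficient of dx_i ∧ dx_j in alpha ∧ beta is (alpha_i * beta_j - alpha_j * beta_i). Collecting: alpha ∧ beta = (3*y*z) dx ∧ dy + (2*z*(3*y + z)) dy ∧ dz + (2*z^2) dx ∧ dz.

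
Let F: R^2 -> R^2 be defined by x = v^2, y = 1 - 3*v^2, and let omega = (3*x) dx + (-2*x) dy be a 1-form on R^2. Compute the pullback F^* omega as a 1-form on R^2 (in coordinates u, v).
F^* omega = (18*v^3) dv

Using F^*(f dg) = (f ∘ F) d(g ∘ F), substitute each coordinate x_i by F_i(u, v) in f_i, and replace dx_i by d F_i = (∂F_i/∂u) du + (∂F_i/∂v) dv.
  For the x component: f_1(F) = 3*v^2; d F_1 = (0) du + (2*v) dv
  For the y component: f_2(F) = -2*v^2; d F_2 = (0) du + (-6*v) dv
Combining and collecting du, dv coefficients:
  coeff of du: 0
  coeff of dv: 18*v^3
F^* omega = (18*v^3) dv.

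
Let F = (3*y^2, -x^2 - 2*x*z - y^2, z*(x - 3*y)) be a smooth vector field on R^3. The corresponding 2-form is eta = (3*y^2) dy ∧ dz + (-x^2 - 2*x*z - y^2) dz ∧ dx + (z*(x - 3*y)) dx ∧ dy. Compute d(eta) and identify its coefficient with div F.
d(eta) = (x - 5*y) dx ∧ dy ∧ dz; div F = x - 5*y

For a 2-form in R^3 of the form above, applying d gives a 3-form with coefficient ∂P/∂x + ∂Q/∂y + ∂R/∂z:
  ∂P/∂x = 0
  ∂Q/∂y = -2*y
  ∂R/∂z = x - 3*y
Sum = x - 5*y, which is exactly div F.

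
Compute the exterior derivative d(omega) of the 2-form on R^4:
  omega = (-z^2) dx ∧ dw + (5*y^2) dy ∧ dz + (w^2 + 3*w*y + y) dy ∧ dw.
d(omega) = (2*z) dx ∧ dz ∧ dw

For a 2-form omega = sum_{i<j} g_{ij} dx_i ∧ dx_j, the exterior derivative is
  d(omega) = sum_{i<j} d(g_{ij}) ∧ dx_i ∧ dx_j = sum_{i<j, k} (∂g_{ij}/∂x_k) dx_k ∧ dx_i ∧ dx_j.
Expand each term, using dx_k ∧ dx_i ∧ dx_j = sgn(permutation) dx_{(a)} ∧ dx_{(b)} ∧ dx_{(c)} with (a < b < c) sorted:
  d(-z^2) includes (∂/∂z)(-z^2) dz = (-2*z) dz, which multiplied by dx ∧ dw gives (2*z) dx ∧ dz ∧ dw
Collecting like 3-forms: d(omega) = (2*z) dx ∧ dz ∧ dw.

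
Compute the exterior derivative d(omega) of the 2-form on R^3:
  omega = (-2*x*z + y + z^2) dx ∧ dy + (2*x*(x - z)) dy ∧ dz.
d(omega) = (2*x) dx ∧ dy ∧ dz

For a 2-form omega = sum_{i<j} g_{ij} dx_i ∧ dx_j, the exterior derivative is
  d(omega) = sum_{i<j} d(g_{ij}) ∧ dx_i ∧ dx_j = sum_{i<j, k} (∂g_{ij}/∂x_k) dx_k ∧ dx_i ∧ dx_j.
Expand each term, using dx_k ∧ dx_i ∧ dx_j = sgn(permutation) dx_{(a)} ∧ dx_{(b)} ∧ dx_{(c)} with (a < b < c) sorted:
  d(-2*x*z + y + z^2) includes (∂/∂z)(-2*x*z + y + z^2) dz = (-2*x + 2*z) dz, which multiplied by dx ∧ dy gives (-2*x + 2*z) dx ∧ dy ∧ dz
  d(2*x*(x - z)) includes (∂/∂x)(2*x*(x - z)) dx = (4*x - 2*z) dx, which multiplied by dy ∧ dz gives (4*x - 2*z) dx ∧ dy ∧ dz
Collecting like 3-forms: d(omega) = (2*x) dx ∧ dy ∧ dz.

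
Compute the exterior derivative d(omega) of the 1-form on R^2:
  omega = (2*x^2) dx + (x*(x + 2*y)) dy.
d(omega) = (2*x + 2*y) dx ∧ dy

For a 1-form omega = sum_i f_i dx_i, the exterior derivative is
  d(omega) = sum_{i < j} (∂f_j/∂x_i - ∂f_i/∂x_j) dx_i ∧ dx_j.
  coefficient of dx ∧ dy: ∂f_2/∂x - ∂f_1/∂y = ∂(x*(x + 2*y))/∂x - ∂(2*x^2)/∂y = 2*x + 2*y
Assembling: d(omega) = (2*x + 2*y) dx ∧ dy.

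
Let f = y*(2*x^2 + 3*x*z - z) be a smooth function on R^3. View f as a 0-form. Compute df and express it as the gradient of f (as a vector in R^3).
df = (y*(4*x + 3*z)) dx + (2*x^2 + 3*x*z - z) dy + (y*(3*x - 1)) dz; grad f = (y*(4*x + 3*z), 2*x^2 + 3*x*z - z, y*(3*x - 1))

For a 0-form f, d f = (∂f/∂x) dx + (∂f/∂y) dy + (∂f/∂z) dz. The components of the vector representation are exactly the entries of grad f in Cartesian coordinates:
  ∂f/∂x = y*(4*x + 3*z)
  ∂f/∂y = 2*x^2 + 3*x*z - z
  ∂f/∂z = y*(3*x - 1).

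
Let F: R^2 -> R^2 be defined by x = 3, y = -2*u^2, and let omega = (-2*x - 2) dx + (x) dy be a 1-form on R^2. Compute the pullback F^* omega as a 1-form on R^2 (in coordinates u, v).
F^* omega = (-12*u) du

Using F^*(f dg) = (f ∘ F) d(g ∘ F), substitute each coordinate x_i by F_i(u, v) in f_i, and replace dx_i by d F_i = (∂F_i/∂u) du + (∂F_i/∂v) dv.
  For the x component: f_1(F) = -8; d F_1 = (0) du + (0) dv
  For the y component: f_2(F) = 3; d F_2 = (-4*u) du + (0) dv
Combining and collecting du, dv coefficients:
  coeff of du: -12*u
  coeff of dv: 0
F^* omega = (-12*u) du.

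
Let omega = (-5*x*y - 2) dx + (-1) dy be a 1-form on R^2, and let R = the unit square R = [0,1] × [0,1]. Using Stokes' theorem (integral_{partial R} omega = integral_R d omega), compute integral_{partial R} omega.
integral_(partial R) omega = 5/2

Stokes: integral_partial_R omega = integral_R d omega with d omega = (∂Q/∂x - ∂P/∂y) dx ∧ dy.
  ∂Q/∂x = 0
  ∂P/∂y = -5*x
  integrand = ∂Q/∂x - ∂P/∂y = 5*x.
Integrating over R: integral_0^1 integral_0^1 (5*x) dx dy = 5/2.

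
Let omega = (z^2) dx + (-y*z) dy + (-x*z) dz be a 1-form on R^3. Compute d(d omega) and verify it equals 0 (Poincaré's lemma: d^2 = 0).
d(d omega) = 0

Step 1: d omega = sum_{i<j} (∂f_j/∂x_i - ∂f_i/∂x_j) dx_i ∧ dx_j:
  coeff of dx ∧ dy: 0
  coeff of dx ∧ dz: -3*z
  coeff of dy ∧ dz: y
Step 2: Apply d again to each 2-form coefficient. The only possible 3-form in R^3 is dx ∧ dy ∧ dz, with coefficient
  ∂(coeff of dy∧dz)/∂x - ∂(coeff of dx∧dz)/∂y + ∂(coeff of dx∧dy)/∂z
  = ∂/∂x (y) - ∂/∂y (-3*z) + ∂/∂z (0).
Each of these terms simplifies to sums of mixed partials that cancel in pairs. The result is 0 (by equality of mixed partials for smooth functions — Schwarz / Clairaut).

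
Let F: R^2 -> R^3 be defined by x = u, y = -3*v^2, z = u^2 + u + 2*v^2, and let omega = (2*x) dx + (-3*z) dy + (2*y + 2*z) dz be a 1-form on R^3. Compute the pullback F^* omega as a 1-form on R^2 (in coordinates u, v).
F^* omega = (4*u^3 + 6*u^2 - 4*u*v^2 + 4*u - 2*v^2) du + (2*v*(13*u^2 + 13*u + 14*v^2)) dv

Using F^*(f dg) = (f ∘ F) d(g ∘ F), substitute each coordinate x_i by F_i(u, v) in f_i, and replace dx_i by d F_i = (∂F_i/∂u) du + (∂F_i/∂v) dv.
  For the x component: f_1(F) = 2*u; d F_1 = (1) du + (0) dv
  For the y component: f_2(F) = -3*u^2 - 3*u - 6*v^2; d F_2 = (0) du + (-6*v) dv
  For the z component: f_3(F) = 2*u^2 + 2*u - 2*v^2; d F_3 = (2*u + 1) du + (4*v) dv
Combining and collecting du, dv coefficients:
  coeff of du: 4*u^3 + 6*u^2 - 4*u*v^2 + 4*u - 2*v^2
  coeff of dv: 2*v*(13*u^2 + 13*u + 14*v^2)
F^* omega = (4*u^3 + 6*u^2 - 4*u*v^2 + 4*u - 2*v^2) du + (2*v*(13*u^2 + 13*u + 14*v^2)) dv.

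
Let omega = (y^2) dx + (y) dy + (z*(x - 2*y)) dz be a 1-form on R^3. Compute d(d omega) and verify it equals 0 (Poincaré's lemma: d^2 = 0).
d(d omega) = 0

Step 1: d omega = sum_{i<j} (∂f_j/∂x_i - ∂f_i/∂x_j) dx_i ∧ dx_j:
  coeff of dx ∧ dy: -2*y
  coeff of dx ∧ dz: z
  coeff of dy ∧ dz: -2*z
Step 2: Apply d again to each 2-form coefficient. The only possible 3-form in R^3 is dx ∧ dy ∧ dz, with coefficient
  ∂(coeff of dy∧dz)/∂x - ∂(coeff of dx∧dz)/∂y + ∂(coeff of dx∧dy)/∂z
  = ∂/∂x (-2*z) - ∂/∂y (z) + ∂/∂z (-2*y).
Each of these terms simplifies to sums of mixed partials that cancel in pairs. The result is 0 (by equality of mixed partials for smooth functions — Schwarz / Clairaut).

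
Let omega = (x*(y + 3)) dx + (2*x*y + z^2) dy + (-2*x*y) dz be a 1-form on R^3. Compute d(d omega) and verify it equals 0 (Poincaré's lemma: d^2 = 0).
d(d omega) = 0

Step 1: d omega = sum_{i<j} (∂f_j/∂x_i - ∂f_i/∂x_j) dx_i ∧ dx_j:
  coeff of dx ∧ dy: -x + 2*y
  coeff of dx ∧ dz: -2*y
  coeff of dy ∧ dz: -2*x - 2*z
Step 2: Apply d again to each 2-form coefficient. The only possible 3-form in R^3 is dx ∧ dy ∧ dz, with coefficient
  ∂(coeff of dy∧dz)/∂x - ∂(coeff of dx∧dz)/∂y + ∂(coeff of dx∧dy)/∂z
  = ∂/∂x (-2*x - 2*z) - ∂/∂y (-2*y) + ∂/∂z (-x + 2*y).
Each of these terms simplifies to sums of mixed partials that cancel in pairs. The result is 0 (by equality of mixed partials for smooth functions — Schwarz / Clairaut).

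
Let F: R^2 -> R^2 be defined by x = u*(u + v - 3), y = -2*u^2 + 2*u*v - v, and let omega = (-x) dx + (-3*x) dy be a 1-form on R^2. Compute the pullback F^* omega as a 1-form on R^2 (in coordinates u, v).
F^* omega = (u*(10*u^2 + 3*u*v - 27*u - 7*v^2 + 24*v - 9)) du + (u*(-7*u^2 - 7*u*v + 24*u + 3*v - 9)) dv

Using F^*(f dg) = (f ∘ F) d(g ∘ F), substitute each coordinate x_i by F_i(u, v) in f_i, and replace dx_i by d F_i = (∂F_i/∂u) du + (∂F_i/∂v) dv.
  For the x component: f_1(F) = u*(-u - v + 3); d F_1 = (2*u + v - 3) du + (u) dv
  For the y component: f_2(F) = 3*u*(-u - v + 3); d F_2 = (-4*u + 2*v) du + (2*u - 1) dv
Combining and collecting du, dv coefficients:
  coeff of du: u*(10*u^2 + 3*u*v - 27*u - 7*v^2 + 24*v - 9)
  coeff of dv: u*(-7*u^2 - 7*u*v + 24*u + 3*v - 9)
F^* omega = (u*(10*u^2 + 3*u*v - 27*u - 7*v^2 + 24*v - 9)) du + (u*(-7*u^2 - 7*u*v + 24*u + 3*v - 9)) dv.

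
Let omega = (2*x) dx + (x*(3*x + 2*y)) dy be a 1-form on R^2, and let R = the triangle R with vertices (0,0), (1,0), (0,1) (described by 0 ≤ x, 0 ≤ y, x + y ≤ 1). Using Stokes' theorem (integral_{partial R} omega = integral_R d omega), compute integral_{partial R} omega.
integral_(partial R) omega = 4/3

Stokes: integral_partial_R omega = integral_R d omega with d omega = (∂Q/∂x - ∂P/∂y) dx ∧ dy.
  ∂Q/∂x = 6*x + 2*y
  ∂P/∂y = 0
  integrand = ∂Q/∂x - ∂P/∂y = 6*x + 2*y.
Integrating over R: integral_0^1 integral_0^{1-x} (6*x + 2*y) dy dx = 4/3.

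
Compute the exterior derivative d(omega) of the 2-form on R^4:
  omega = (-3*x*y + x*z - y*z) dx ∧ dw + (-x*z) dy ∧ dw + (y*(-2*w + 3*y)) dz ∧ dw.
d(omega) = (3*x) dx ∧ dy ∧ dw + (-x + y) dx ∧ dz ∧ dw + (-2*w + x + 6*y) dy ∧ dz ∧ dw

For a 2-form omega = sum_{i<j} g_{ij} dx_i ∧ dx_j, the exterior derivative is
  d(omega) = sum_{i<j} d(g_{ij}) ∧ dx_i ∧ dx_j = sum_{i<j, k} (∂g_{ij}/∂x_k) dx_k ∧ dx_i ∧ dx_j.
Expand each term, using dx_k ∧ dx_i ∧ dx_j = sgn(permutation) dx_{(a)} ∧ dx_{(b)} ∧ dx_{(c)} with (a < b < c) sorted:
  d(-3*x*y + x*z - y*z) includes (∂/∂y)(-3*x*y + x*z - y*z) dy = (-3*x - z) dy, which multiplied by dx ∧ dw gives (3*x + z) dx ∧ dy ∧ dw
  d(-3*x*y + x*z - y*z) includes (∂/∂z)(-3*x*y + x*z - y*z) dz = (x - y) dz, which multiplied by dx ∧ dw gives (-x + y) dx ∧ dz ∧ dw
  d(-x*z) includes (∂/∂x)(-x*z) dx = (-z) dx, which multiplied by dy ∧ dw gives (-z) dx ∧ dy ∧ dw
  d(-x*z) includes (∂/∂z)(-x*z) dz = (-x) dz, which multiplied by dy ∧ dw gives (x) dy ∧ dz ∧ dw
  d(y*(-2*w + 3*y)) includes (∂/∂y)(y*(-2*w + 3*y)) dy = (-2*w + 6*y) dy, which multiplied by dz ∧ dw gives (-2*w + 6*y) dy ∧ dz ∧ dw
Collecting like 3-forms: d(omega) = (3*x) dx ∧ dy ∧ dw + (-x + y) dx ∧ dz ∧ dw + (-2*w + x + 6*y) dy ∧ dz ∧ dw.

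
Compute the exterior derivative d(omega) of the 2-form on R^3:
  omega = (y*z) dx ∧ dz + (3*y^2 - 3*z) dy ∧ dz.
d(omega) = (-z) dx ∧ dy ∧ dz

For a 2-form omega = sum_{i<j} g_{ij} dx_i ∧ dx_j, the exterior derivative is
  d(omega) = sum_{i<j} d(g_{ij}) ∧ dx_i ∧ dx_j = sum_{i<j, k} (∂g_{ij}/∂x_k) dx_k ∧ dx_i ∧ dx_j.
Expand each term, using dx_k ∧ dx_i ∧ dx_j = sgn(permutation) dx_{(a)} ∧ dx_{(b)} ∧ dx_{(c)} with (a < b < c) sorted:
  d(y*z) includes (∂/∂y)(y*z) dy = (z) dy, which multiplied by dx ∧ dz gives (-z) dx ∧ dy ∧ dz
Collecting like 3-forms: d(omega) = (-z) dx ∧ dy ∧ dz.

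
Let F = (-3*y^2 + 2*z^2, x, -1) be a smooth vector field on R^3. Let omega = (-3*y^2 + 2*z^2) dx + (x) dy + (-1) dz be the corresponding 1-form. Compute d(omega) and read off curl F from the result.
d(omega) = (0) dy ∧ dz + (4*z) dz ∧ dx + (6*y + 1) dx ∧ dy; curl F = (0, 4*z, 6*y + 1)

d omega = sum_{i<j} (∂f_j/∂x_i - ∂f_i/∂x_j) dx_i ∧ dx_j. Under the identification (dy ∧ dz, dz ∧ dx, dx ∧ dy) ↔ (e_x, e_y, e_z), the coefficients are exactly the components of curl F. Compute:
  ∂R/∂y - ∂Q/∂z = (0) - (0) = 0
  ∂P/∂z - ∂R/∂x = (4*z) - (0) = 4*z
  ∂Q/∂x - ∂P/∂y = (1) - (-6*y) = 6*y + 1.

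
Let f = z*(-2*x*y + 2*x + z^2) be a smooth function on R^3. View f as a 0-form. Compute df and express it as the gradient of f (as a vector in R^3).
df = (2*z*(1 - y)) dx + (-2*x*z) dy + (-2*x*y + 2*x + 3*z^2) dz; grad f = (2*z*(1 - y), -2*x*z, -2*x*y + 2*x + 3*z^2)

For a 0-form f, d f = (∂f/∂x) dx + (∂f/∂y) dy + (∂f/∂z) dz. The components of the vector representation are exactly the entries of grad f in Cartesian coordinates:
  ∂f/∂x = 2*z*(1 - y)
  ∂f/∂y = -2*x*z
  ∂f/∂z = -2*x*y + 2*x + 3*z^2.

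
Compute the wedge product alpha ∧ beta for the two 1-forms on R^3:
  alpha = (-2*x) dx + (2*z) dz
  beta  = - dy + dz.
alpha ∧ beta = (2*x) dx ∧ dy + (-2*x) dx ∧ dz + (2*z) dy ∧ dz

Distribute the wedge, using dx_i ∧ dx_j = -dx_j ∧ dx_i and dx_i ∧ dx_i = 0. For each pair (i, j) with i < j, the coefficient of dx_i ∧ dx_j in alpha ∧ beta is (alpha_i * beta_j - alpha_j * beta_i). Collecting: alpha ∧ beta = (2*x) dx ∧ dy + (-2*x) dx ∧ dz + (2*z) dy ∧ dz.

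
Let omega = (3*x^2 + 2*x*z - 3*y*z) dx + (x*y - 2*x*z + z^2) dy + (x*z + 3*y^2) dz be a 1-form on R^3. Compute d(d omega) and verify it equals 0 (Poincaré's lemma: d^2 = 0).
d(d omega) = 0

Step 1: d omega = sum_{i<j} (∂f_j/∂x_i - ∂f_i/∂x_j) dx_i ∧ dx_j:
  coeff of dx ∧ dy: y + z
  coeff of dx ∧ dz: -2*x + 3*y + z
  coeff of dy ∧ dz: 2*x + 6*y - 2*z
Step 2: Apply d again to each 2-form coefficient. The only possible 3-form in R^3 is dx ∧ dy ∧ dz, with coefficient
  ∂(coeff of dy∧dz)/∂x - ∂(coeff of dx∧dz)/∂y + ∂(coeff of dx∧dy)/∂z
  = ∂/∂x (2*x + 6*y - 2*z) - ∂/∂y (-2*x + 3*y + z) + ∂/∂z (y + z).
Each of these terms simplifies to sums of mixed partials that cancel in pairs. The result is 0 (by equality of mixed partials for smooth functions — Schwarz / Clairaut).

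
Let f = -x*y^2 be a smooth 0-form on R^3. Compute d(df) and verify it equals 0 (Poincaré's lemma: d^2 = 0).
d(df) = 0

Step 1: df = sum_i (∂f/∂x_i) dx_i = (-y^2) dx + (-2*x*y) dy + (0) dz.
Step 2: Apply d again. Using the 1-form formula, the coefficient of dx ∧ dy in d(df) is ∂^2 f/∂x ∂y - ∂^2 f/∂y ∂x = (-2*y) - (-2*y) = 0 (equality of mixed partials for smooth f).
Similarly for dx ∧ dz and dy ∧ dz — all coefficients vanish. So d(df) = 0.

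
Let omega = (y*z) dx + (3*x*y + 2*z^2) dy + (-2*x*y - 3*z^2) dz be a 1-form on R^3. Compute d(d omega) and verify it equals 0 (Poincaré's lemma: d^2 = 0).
d(d omega) = 0

Step 1: d omega = sum_{i<j} (∂f_j/∂x_i - ∂f_i/∂x_j) dx_i ∧ dx_j:
  coeff of dx ∧ dy: 3*y - z
  coeff of dx ∧ dz: -3*y
  coeff of dy ∧ dz: -2*x - 4*z
Step 2: Apply d again to each 2-form coefficient. The only possible 3-form in R^3 is dx ∧ dy ∧ dz, with coefficient
  ∂(coeff of dy∧dz)/∂x - ∂(coeff of dx∧dz)/∂y + ∂(coeff of dx∧dy)/∂z
  = ∂/∂x (-2*x - 4*z) - ∂/∂y (-3*y) + ∂/∂z (3*y - z).
Each of these terms simplifies to sums of mixed partials that cancel in pairs. The result is 0 (by equality of mixed partials for smooth functions — Schwarz / Clairaut).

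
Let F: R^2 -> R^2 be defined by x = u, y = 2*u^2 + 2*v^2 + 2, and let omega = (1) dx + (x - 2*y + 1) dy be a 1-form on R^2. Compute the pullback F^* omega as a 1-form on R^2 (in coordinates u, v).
F^* omega = (-16*u^3 + 4*u^2 - 16*u*v^2 - 12*u + 1) du + (4*v*(-4*u^2 + u - 4*v^2 - 3)) dv

Using F^*(f dg) = (f ∘ F) d(g ∘ F), substitute each coordinate x_i by F_i(u, v) in f_i, and replace dx_i by d F_i = (∂F_i/∂u) du + (∂F_i/∂v) dv.
  For the x component: f_1(F) = 1; d F_1 = (1) du + (0) dv
  For the y component: f_2(F) = -4*u^2 + u - 4*v^2 - 3; d F_2 = (4*u) du + (4*v) dv
Combining and collecting du, dv coefficients:
  coeff of du: -16*u^3 + 4*u^2 - 16*u*v^2 - 12*u + 1
  coeff of dv: 4*v*(-4*u^2 + u - 4*v^2 - 3)
F^* omega = (-16*u^3 + 4*u^2 - 16*u*v^2 - 12*u + 1) du + (4*v*(-4*u^2 + u - 4*v^2 - 3)) dv.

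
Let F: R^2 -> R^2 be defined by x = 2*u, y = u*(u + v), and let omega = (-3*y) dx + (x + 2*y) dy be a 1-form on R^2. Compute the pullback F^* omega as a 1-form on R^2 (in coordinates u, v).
F^* omega = (2*u*(2*u^2 + 3*u*v - u + v^2 - 2*v)) du + (2*u^2*(u + v + 1)) dv

Using F^*(f dg) = (f ∘ F) d(g ∘ F), substitute each coordinate x_i by F_i(u, v) in f_i, and replace dx_i by d F_i = (∂F_i/∂u) du + (∂F_i/∂v) dv.
  For the x component: f_1(F) = 3*u*(-u - v); d F_1 = (2) du + (0) dv
  For the y component: f_2(F) = 2*u*(u + v + 1); d F_2 = (2*u + v) du + (u) dv
Combining and collecting du, dv coefficients:
  coeff of du: 2*u*(2*u^2 + 3*u*v - u + v^2 - 2*v)
  coeff of dv: 2*u^2*(u + v + 1)
F^* omega = (2*u*(2*u^2 + 3*u*v - u + v^2 - 2*v)) du + (2*u^2*(u + v + 1)) dv.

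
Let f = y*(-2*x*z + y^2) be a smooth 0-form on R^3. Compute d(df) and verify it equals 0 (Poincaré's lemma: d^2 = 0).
d(df) = 0

Step 1: df = sum_i (∂f/∂x_i) dx_i = (-2*y*z) dx + (-2*x*z + 3*y^2) dy + (-2*x*y) dz.
Step 2: Apply d again. Using the 1-form formula, the coefficient of dx ∧ dy in d(df) is ∂^2 f/∂x ∂y - ∂^2 f/∂y ∂x = (-2*z) - (-2*z) = 0 (equality of mixed partials for smooth f).
Similarly for dx ∧ dz and dy ∧ dz — all coefficients vanish. So d(df) = 0.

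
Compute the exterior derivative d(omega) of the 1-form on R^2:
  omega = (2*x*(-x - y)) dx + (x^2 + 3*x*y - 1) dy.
d(omega) = (4*x + 3*y) dx ∧ dy

For a 1-form omega = sum_i f_i dx_i, the exterior derivative is
  d(omega) = sum_{i < j} (∂f_j/∂x_i - ∂f_i/∂x_j) dx_i ∧ dx_j.
  coefficient of dx ∧ dy: ∂f_2/∂x - ∂f_1/∂y = ∂(x^2 + 3*x*y - 1)/∂x - ∂(2*x*(-x - y))/∂y = 4*x + 3*y
Assembling: d(omega) = (4*x + 3*y) dx ∧ dy.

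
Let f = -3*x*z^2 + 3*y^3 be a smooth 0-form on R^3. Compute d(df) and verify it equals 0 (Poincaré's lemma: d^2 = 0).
d(df) = 0

Step 1: df = sum_i (∂f/∂x_i) dx_i = (-3*z^2) dx + (9*y^2) dy + (-6*x*z) dz.
Step 2: Apply d again. Using the 1-form formula, the coefficient of dx ∧ dy in d(df) is ∂^2 f/∂x ∂y - ∂^2 f/∂y ∂x = (0) - (0) = 0 (equality of mixed partials for smooth f).
Similarly for dx ∧ dz and dy ∧ dz — all coefficients vanish. So d(df) = 0.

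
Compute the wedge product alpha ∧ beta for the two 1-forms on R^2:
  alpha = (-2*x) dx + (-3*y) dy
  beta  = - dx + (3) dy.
alpha ∧ beta = (-6*x - 3*y) dx ∧ dy

Distribute the wedge, using dx_i ∧ dx_j = -dx_j ∧ dx_i and dx_i ∧ dx_i = 0. For each pair (i, j) with i < j, the coefficient of dx_i ∧ dx_j in alpha ∧ beta is (alpha_i * beta_j - alpha_j * beta_i). Collecting: alpha ∧ beta = (-6*x - 3*y) dx ∧ dy.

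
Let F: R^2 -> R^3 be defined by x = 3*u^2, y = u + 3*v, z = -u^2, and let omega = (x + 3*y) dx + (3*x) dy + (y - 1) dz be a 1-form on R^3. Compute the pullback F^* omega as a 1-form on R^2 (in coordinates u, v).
F^* omega = (u*(18*u^2 + 25*u + 48*v + 2)) du + (27*u^2) dv

Using F^*(f dg) = (f ∘ F) d(g ∘ F), substitute each coordinate x_i by F_i(u, v) in f_i, and replace dx_i by d F_i = (∂F_i/∂u) du + (∂F_i/∂v) dv.
  For the x component: f_1(F) = 3*u^2 + 3*u + 9*v; d F_1 = (6*u) du + (0) dv
  For the y component: f_2(F) = 9*u^2; d F_2 = (1) du + (3) dv
  For the z component: f_3(F) = u + 3*v - 1; d F_3 = (-2*u) du + (0) dv
Combining and collecting du, dv coefficients:
  coeff of du: u*(18*u^2 + 25*u + 48*v + 2)
  coeff of dv: 27*u^2
F^* omega = (u*(18*u^2 + 25*u + 48*v + 2)) du + (27*u^2) dv.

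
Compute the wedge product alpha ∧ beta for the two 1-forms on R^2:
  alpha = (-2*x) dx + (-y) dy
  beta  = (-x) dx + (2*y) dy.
alpha ∧ beta = (-5*x*y) dx ∧ dy

Distribute the wedge, using dx_i ∧ dx_j = -dx_j ∧ dx_i and dx_i ∧ dx_i = 0. For each pair (i, j) with i < j, the coefficient of dx_i ∧ dx_j in alpha ∧ beta is (alpha_i * beta_j - alpha_j * beta_i). Collecting: alpha ∧ beta = (-5*x*y) dx ∧ dy.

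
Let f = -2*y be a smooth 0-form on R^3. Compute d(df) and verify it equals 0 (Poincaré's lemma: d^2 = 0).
d(df) = 0

Step 1: df = sum_i (∂f/∂x_i) dx_i = (0) dx + (-2) dy + (0) dz.
Step 2: Apply d again. Using the 1-form formula, the coefficient of dx ∧ dy in d(df) is ∂^2 f/∂x ∂y - ∂^2 f/∂y ∂x = (0) - (0) = 0 (equality of mixed partials for smooth f).
Similarly for dx ∧ dz and dy ∧ dz — all coefficients vanish. So d(df) = 0.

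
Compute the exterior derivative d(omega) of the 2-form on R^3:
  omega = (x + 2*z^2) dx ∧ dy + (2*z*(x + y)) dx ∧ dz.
d(omega) = (2*z) dx ∧ dy ∧ dz

For a 2-form omega = sum_{i<j} g_{ij} dx_i ∧ dx_j, the exterior derivative is
  d(omega) = sum_{i<j} d(g_{ij}) ∧ dx_i ∧ dx_j = sum_{i<j, k} (∂g_{ij}/∂x_k) dx_k ∧ dx_i ∧ dx_j.
Expand each term, using dx_k ∧ dx_i ∧ dx_j = sgn(permutation) dx_{(a)} ∧ dx_{(b)} ∧ dx_{(c)} with (a < b < c) sorted:
  d(x + 2*z^2) includes (∂/∂z)(x + 2*z^2) dz = (4*z) dz, which multiplied by dx ∧ dy gives (4*z) dx ∧ dy ∧ dz
  d(2*z*(x + y)) includes (∂/∂y)(2*z*(x + y)) dy = (2*z) dy, which multiplied by dx ∧ dz gives (-2*z) dx ∧ dy ∧ dz
Collecting like 3-forms: d(omega) = (2*z) dx ∧ dy ∧ dz.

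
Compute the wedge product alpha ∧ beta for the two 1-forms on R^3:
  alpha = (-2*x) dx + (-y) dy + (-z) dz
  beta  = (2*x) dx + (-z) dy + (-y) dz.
alpha ∧ beta = (2*x*(y + z)) dx ∧ dy + (2*x*(y + z)) dx ∧ dz + (y^2 - z^2) dy ∧ dz

Distribute the wedge, using dx_i ∧ dx_j = -dx_j ∧ dx_i and dx_i ∧ dx_i = 0. For each pair (i, j) with i < j, the coefficient of dx_i ∧ dx_j in alpha ∧ beta is (alpha_i * beta_j - alpha_j * beta_i). Collecting: alpha ∧ beta = (2*x*(y + z)) dx ∧ dy + (2*x*(y + z)) dx ∧ dz + (y^2 - z^2) dy ∧ dz.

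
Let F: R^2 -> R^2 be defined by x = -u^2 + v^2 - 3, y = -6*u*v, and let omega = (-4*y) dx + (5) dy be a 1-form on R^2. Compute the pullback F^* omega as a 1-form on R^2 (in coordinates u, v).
F^* omega = (6*v*(-8*u^2 - 5)) du + (6*u*(8*v^2 - 5)) dv

Using F^*(f dg) = (f ∘ F) d(g ∘ F), substitute each coordinate x_i by F_i(u, v) in f_i, and replace dx_i by d F_i = (∂F_i/∂u) du + (∂F_i/∂v) dv.
  For the x component: f_1(F) = 24*u*v; d F_1 = (-2*u) du + (2*v) dv
  For the y component: f_2(F) = 5; d F_2 = (-6*v) du + (-6*u) dv
Combining and collecting du, dv coefficients:
  coeff of du: 6*v*(-8*u^2 - 5)
  coeff of dv: 6*u*(8*v^2 - 5)
F^* omega = (6*v*(-8*u^2 - 5)) du + (6*u*(8*v^2 - 5)) dv.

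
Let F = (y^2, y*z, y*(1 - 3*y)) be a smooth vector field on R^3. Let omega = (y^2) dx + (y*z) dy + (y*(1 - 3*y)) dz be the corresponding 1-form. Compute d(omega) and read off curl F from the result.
d(omega) = (1 - 7*y) dy ∧ dz + (0) dz ∧ dx + (-2*y) dx ∧ dy; curl F = (1 - 7*y, 0, -2*y)

d omega = sum_{i<j} (∂f_j/∂x_i - ∂f_i/∂x_j) dx_i ∧ dx_j. Under the identification (dy ∧ dz, dz ∧ dx, dx ∧ dy) ↔ (e_x, e_y, e_z), the coefficients are exactly the components of curl F. Compute:
  ∂R/∂y - ∂Q/∂z = (1 - 6*y) - (y) = 1 - 7*y
  ∂P/∂z - ∂R/∂x = (0) - (0) = 0
  ∂Q/∂x - ∂P/∂y = (0) - (2*y) = -2*y.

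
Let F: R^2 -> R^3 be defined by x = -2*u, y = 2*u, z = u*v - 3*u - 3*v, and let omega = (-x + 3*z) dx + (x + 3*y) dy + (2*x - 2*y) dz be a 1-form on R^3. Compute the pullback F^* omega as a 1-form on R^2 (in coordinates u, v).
F^* omega = (-14*u*v + 46*u + 18*v) du + (8*u*(3 - u)) dv

Using F^*(f dg) = (f ∘ F) d(g ∘ F), substitute each coordinate x_i by F_i(u, v) in f_i, and replace dx_i by d F_i = (∂F_i/∂u) du + (∂F_i/∂v) dv.
  For the x component: f_1(F) = 3*u*v - 7*u - 9*v; d F_1 = (-2) du + (0) dv
  For the y component: f_2(F) = 4*u; d F_2 = (2) du + (0) dv
  For the z component: f_3(F) = -8*u; d F_3 = (v - 3) du + (u - 3) dv
Combining and collecting du, dv coefficients:
  coeff of du: -14*u*v + 46*u + 18*v
  coeff of dv: 8*u*(3 - u)
F^* omega = (-14*u*v + 46*u + 18*v) du + (8*u*(3 - u)) dv.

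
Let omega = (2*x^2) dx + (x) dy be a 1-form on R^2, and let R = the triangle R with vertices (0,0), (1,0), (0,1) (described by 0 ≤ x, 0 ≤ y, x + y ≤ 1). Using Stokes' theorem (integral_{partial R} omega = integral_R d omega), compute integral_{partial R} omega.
integral_(partial R) omega = 1/2

Stokes: integral_partial_R omega = integral_R d omega with d omega = (∂Q/∂x - ∂P/∂y) dx ∧ dy.
  ∂Q/∂x = 1
  ∂P/∂y = 0
  integrand = ∂Q/∂x - ∂P/∂y = 1.
Integrating over R: integral_0^1 integral_0^{1-x} (1) dy dx = 1/2.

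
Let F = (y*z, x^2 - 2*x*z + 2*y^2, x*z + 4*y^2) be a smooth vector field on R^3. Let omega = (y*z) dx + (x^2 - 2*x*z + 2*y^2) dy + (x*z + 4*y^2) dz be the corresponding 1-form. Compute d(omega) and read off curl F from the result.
d(omega) = (2*x + 8*y) dy ∧ dz + (y - z) dz ∧ dx + (2*x - 3*z) dx ∧ dy; curl F = (2*x + 8*y, y - z, 2*x - 3*z)

d omega = sum_{i<j} (∂f_j/∂x_i - ∂f_i/∂x_j) dx_i ∧ dx_j. Under the identification (dy ∧ dz, dz ∧ dx, dx ∧ dy) ↔ (e_x, e_y, e_z), the coefficients are exactly the components of curl F. Compute:
  ∂R/∂y - ∂Q/∂z = (8*y) - (-2*x) = 2*x + 8*y
  ∂P/∂z - ∂R/∂x = (y) - (z) = y - z
  ∂Q/∂x - ∂P/∂y = (2*x - 2*z) - (z) = 2*x - 3*z.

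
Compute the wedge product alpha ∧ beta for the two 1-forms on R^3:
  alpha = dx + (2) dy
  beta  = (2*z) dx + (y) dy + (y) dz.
alpha ∧ beta = (y - 4*z) dx ∧ dy + (y) dx ∧ dz + (2*y) dy ∧ dz

Distribute the wedge, using dx_i ∧ dx_j = -dx_j ∧ dx_i and dx_i ∧ dx_i = 0. For each pair (i, j) with i < j, the coefficient of dx_i ∧ dx_j in alpha ∧ beta is (alpha_i * beta_j - alpha_j * beta_i). Collecting: alpha ∧ beta = (y - 4*z) dx ∧ dy + (y) dx ∧ dz + (2*y) dy ∧ dz.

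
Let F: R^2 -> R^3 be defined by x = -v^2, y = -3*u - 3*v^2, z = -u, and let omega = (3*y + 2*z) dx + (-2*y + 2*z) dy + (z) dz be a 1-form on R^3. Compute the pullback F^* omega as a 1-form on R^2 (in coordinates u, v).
F^* omega = (-11*u - 18*v^2) du + (2*v*(-u - 9*v^2)) dv

Using F^*(f dg) = (f ∘ F) d(g ∘ F), substitute each coordinate x_i by F_i(u, v) in f_i, and replace dx_i by d F_i = (∂F_i/∂u) du + (∂F_i/∂v) dv.
  For the x component: f_1(F) = -11*u - 9*v^2; d F_1 = (0) du + (-2*v) dv
  For the y component: f_2(F) = 4*u + 6*v^2; d F_2 = (-3) du + (-6*v) dv
  For the z component: f_3(F) = -u; d F_3 = (-1) du + (0) dv
Combining and collecting du, dv coefficients:
  coeff of du: -11*u - 18*v^2
  coeff of dv: 2*v*(-u - 9*v^2)
F^* omega = (-11*u - 18*v^2) du + (2*v*(-u - 9*v^2)) dv.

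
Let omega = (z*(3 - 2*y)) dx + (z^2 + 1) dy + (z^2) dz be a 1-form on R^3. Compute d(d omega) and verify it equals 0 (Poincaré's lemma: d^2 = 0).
d(d omega) = 0

Step 1: d omega = sum_{i<j} (∂f_j/∂x_i - ∂f_i/∂x_j) dx_i ∧ dx_j:
  coeff of dx ∧ dy: 2*z
  coeff of dx ∧ dz: 2*y - 3
  coeff of dy ∧ dz: -2*z
Step 2: Apply d again to each 2-form coefficient. The only possible 3-form in R^3 is dx ∧ dy ∧ dz, with coefficient
  ∂(coeff of dy∧dz)/∂x - ∂(coeff of dx∧dz)/∂y + ∂(coeff of dx∧dy)/∂z
  = ∂/∂x (-2*z) - ∂/∂y (2*y - 3) + ∂/∂z (2*z).
Each of these terms simplifies to sums of mixed partials that cancel in pairs. The result is 0 (by equality of mixed partials for smooth functions — Schwarz / Clairaut).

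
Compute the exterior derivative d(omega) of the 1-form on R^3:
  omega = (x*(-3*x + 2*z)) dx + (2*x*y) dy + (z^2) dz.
d(omega) = (2*y) dx ∧ dy + (-2*x) dx ∧ dz

For a 1-form omega = sum_i f_i dx_i, the exterior derivative is
  d(omega) = sum_{i < j} (∂f_j/∂x_i - ∂f_i/∂x_j) dx_i ∧ dx_j.
  coefficient of dx ∧ dy: ∂f_2/∂x - ∂f_1/∂y = ∂(2*x*y)/∂x - ∂(x*(-3*x + 2*z))/∂y = 2*y
  coefficient of dx ∧ dz: ∂f_3/∂x - ∂f_1/∂z = ∂(z^2)/∂x - ∂(x*(-3*x + 2*z))/∂z = -2*x
Assembling: d(omega) = (2*y) dx ∧ dy + (-2*x) dx ∧ dz.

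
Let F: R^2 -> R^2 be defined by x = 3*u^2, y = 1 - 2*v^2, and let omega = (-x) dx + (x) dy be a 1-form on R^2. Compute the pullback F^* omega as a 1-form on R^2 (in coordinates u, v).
F^* omega = (-18*u^3) du + (-12*u^2*v) dv

Using F^*(f dg) = (f ∘ F) d(g ∘ F), substitute each coordinate x_i by F_i(u, v) in f_i, and replace dx_i by d F_i = (∂F_i/∂u) du + (∂F_i/∂v) dv.
  For the x component: f_1(F) = -3*u^2; d F_1 = (6*u) du + (0) dv
  For the y component: f_2(F) = 3*u^2; d F_2 = (0) du + (-4*v) dv
Combining and collecting du, dv coefficients:
  coeff of du: -18*u^3
  coeff of dv: -12*u^2*v
F^* omega = (-18*u^3) du + (-12*u^2*v) dv.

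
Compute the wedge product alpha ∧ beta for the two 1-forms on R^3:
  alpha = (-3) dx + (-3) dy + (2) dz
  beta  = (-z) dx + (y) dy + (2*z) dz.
alpha ∧ beta = (-3*y - 3*z) dx ∧ dy + (-4*z) dx ∧ dz + (-2*y - 6*z) dy ∧ dz

Distribute the wedge, using dx_i ∧ dx_j = -dx_j ∧ dx_i and dx_i ∧ dx_i = 0. For each pair (i, j) with i < j, the coefficient of dx_i ∧ dx_j in alpha ∧ beta is (alpha_i * beta_j - alpha_j * beta_i). Collecting: alpha ∧ beta = (-3*y - 3*z) dx ∧ dy + (-4*z) dx ∧ dz + (-2*y - 6*z) dy ∧ dz.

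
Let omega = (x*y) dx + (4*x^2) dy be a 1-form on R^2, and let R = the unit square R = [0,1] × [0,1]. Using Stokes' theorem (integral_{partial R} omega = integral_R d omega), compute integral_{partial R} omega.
integral_(partial R) omega = 7/2

Stokes: integral_partial_R omega = integral_R d omega with d omega = (∂Q/∂x - ∂P/∂y) dx ∧ dy.
  ∂Q/∂x = 8*x
  ∂P/∂y = x
  integrand = ∂Q/∂x - ∂P/∂y = 7*x.
Integrating over R: integral_0^1 integral_0^1 (7*x) dx dy = 7/2.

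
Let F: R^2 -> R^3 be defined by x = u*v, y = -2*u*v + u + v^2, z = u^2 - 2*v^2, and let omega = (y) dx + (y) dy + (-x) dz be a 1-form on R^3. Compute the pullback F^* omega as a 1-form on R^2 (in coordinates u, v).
F^* omega = (-2*u^2*v + 2*u*v^2 - 3*u*v + u - v^3 + v^2) du + (2*u^2*v - u^2 - u*v^2 + 2*u*v + 2*v^3) dv

Using F^*(f dg) = (f ∘ F) d(g ∘ F), substitute each coordinate x_i by F_i(u, v) in f_i, and replace dx_i by d F_i = (∂F_i/∂u) du + (∂F_i/∂v) dv.
  For the x component: f_1(F) = -2*u*v + u + v^2; d F_1 = (v) du + (u) dv
  For the y component: f_2(F) = -2*u*v + u + v^2; d F_2 = (1 - 2*v) du + (-2*u + 2*v) dv
  For the z component: f_3(F) = -u*v; d F_3 = (2*u) du + (-4*v) dv
Combining and collecting du, dv coefficients:
  coeff of du: -2*u^2*v + 2*u*v^2 - 3*u*v + u - v^3 + v^2
  coeff of dv: 2*u^2*v - u^2 - u*v^2 + 2*u*v + 2*v^3
F^* omega = (-2*u^2*v + 2*u*v^2 - 3*u*v + u - v^3 + v^2) du + (2*u^2*v - u^2 - u*v^2 + 2*u*v + 2*v^3) dv.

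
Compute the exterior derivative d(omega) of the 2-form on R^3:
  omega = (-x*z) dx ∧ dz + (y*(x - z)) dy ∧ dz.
d(omega) = (y) dx ∧ dy ∧ dz

For a 2-form omega = sum_{i<j} g_{ij} dx_i ∧ dx_j, the exterior derivative is
  d(omega) = sum_{i<j} d(g_{ij}) ∧ dx_i ∧ dx_j = sum_{i<j, k} (∂g_{ij}/∂x_k) dx_k ∧ dx_i ∧ dx_j.
Expand each term, using dx_k ∧ dx_i ∧ dx_j = sgn(permutation) dx_{(a)} ∧ dx_{(b)} ∧ dx_{(c)} with (a < b < c) sorted:
  d(y*(x - z)) includes (∂/∂x)(y*(x - z)) dx = (y) dx, which multiplied by dy ∧ dz gives (y) dx ∧ dy ∧ dz
Collecting like 3-forms: d(omega) = (y) dx ∧ dy ∧ dz.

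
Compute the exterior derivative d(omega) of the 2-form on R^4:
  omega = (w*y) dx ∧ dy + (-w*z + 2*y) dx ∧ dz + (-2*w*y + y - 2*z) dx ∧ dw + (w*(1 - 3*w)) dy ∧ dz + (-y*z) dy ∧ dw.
d(omega) = (2*w + y - 1) dx ∧ dy ∧ dw + (-2) dx ∧ dy ∧ dz + (2 - z) dx ∧ dz ∧ dw + (-6*w + y + 1) dy ∧ dz ∧ dw

For a 2-form omega = sum_{i<j} g_{ij} dx_i ∧ dx_j, the exterior derivative is
  d(omega) = sum_{i<j} d(g_{ij}) ∧ dx_i ∧ dx_j = sum_{i<j, k} (∂g_{ij}/∂x_k) dx_k ∧ dx_i ∧ dx_j.
Expand each term, using dx_k ∧ dx_i ∧ dx_j = sgn(permutation) dx_{(a)} ∧ dx_{(b)} ∧ dx_{(c)} with (a < b < c) sorted:
  d(w*y) includes (∂/∂w)(w*y) dw = (y) dw, which multiplied by dx ∧ dy gives (y) dx ∧ dy ∧ dw
  d(-w*z + 2*y) includes (∂/∂y)(-w*z + 2*y) dy = (2) dy, which multiplied by dx ∧ dz gives (-2) dx ∧ dy ∧ dz
  d(-w*z + 2*y) includes (∂/∂w)(-w*z + 2*y) dw = (-z) dw, which multiplied by dx ∧ dz gives (-z) dx ∧ dz ∧ dw
  d(-2*w*y + y - 2*z) includes (∂/∂y)(-2*w*y + y - 2*z) dy = (1 - 2*w) dy, which multiplied by dx ∧ dw gives (2*w - 1) dx ∧ dy ∧ dw
  d(-2*w*y + y - 2*z) includes (∂/∂z)(-2*w*y + y - 2*z) dz = (-2) dz, which multiplied by dx ∧ dw gives (2) dx ∧ dz ∧ dw
  d(w*(1 - 3*w)) includes (∂/∂w)(w*(1 - 3*w)) dw = (1 - 6*w) dw, which multiplied by dy ∧ dz gives (1 - 6*w) dy ∧ dz ∧ dw
  d(-y*z) includes (∂/∂z)(-y*z) dz = (-y) dz, which multiplied by dy ∧ dw gives (y) dy ∧ dz ∧ dw
Collecting like 3-forms: d(omega) = (2*w + y - 1) dx ∧ dy ∧ dw + (-2) dx ∧ dy ∧ dz + (2 - z) dx ∧ dz ∧ dw + (-6*w + y + 1) dy ∧ dz ∧ dw.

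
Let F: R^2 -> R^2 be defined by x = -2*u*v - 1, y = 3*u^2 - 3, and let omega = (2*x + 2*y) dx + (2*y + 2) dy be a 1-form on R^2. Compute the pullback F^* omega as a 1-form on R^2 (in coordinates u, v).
F^* omega = (36*u^3 - 12*u^2*v + 8*u*v^2 - 24*u + 16*v) du + (4*u*(-3*u^2 + 2*u*v + 4)) dv

Using F^*(f dg) = (f ∘ F) d(g ∘ F), substitute each coordinate x_i by F_i(u, v) in f_i, and replace dx_i by d F_i = (∂F_i/∂u) du + (∂F_i/∂v) dv.
  For the x component: f_1(F) = 6*u^2 - 4*u*v - 8; d F_1 = (-2*v) du + (-2*u) dv
  For the y component: f_2(F) = 6*u^2 - 4; d F_2 = (6*u) du + (0) dv
Combining and collecting du, dv coefficients:
  coeff of du: 36*u^3 - 12*u^2*v + 8*u*v^2 - 24*u + 16*v
  coeff of dv: 4*u*(-3*u^2 + 2*u*v + 4)
F^* omega = (36*u^3 - 12*u^2*v + 8*u*v^2 - 24*u + 16*v) du + (4*u*(-3*u^2 + 2*u*v + 4)) dv.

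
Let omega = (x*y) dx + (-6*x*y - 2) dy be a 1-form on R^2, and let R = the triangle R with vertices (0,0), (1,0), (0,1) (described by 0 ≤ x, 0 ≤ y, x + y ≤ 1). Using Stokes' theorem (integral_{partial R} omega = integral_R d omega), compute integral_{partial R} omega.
integral_(partial R) omega = -7/6

Stokes: integral_partial_R omega = integral_R d omega with d omega = (∂Q/∂x - ∂P/∂y) dx ∧ dy.
  ∂Q/∂x = -6*y
  ∂P/∂y = x
  integrand = ∂Q/∂x - ∂P/∂y = -x - 6*y.
Integrating over R: integral_0^1 integral_0^{1-x} (-x - 6*y) dy dx = -7/6.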